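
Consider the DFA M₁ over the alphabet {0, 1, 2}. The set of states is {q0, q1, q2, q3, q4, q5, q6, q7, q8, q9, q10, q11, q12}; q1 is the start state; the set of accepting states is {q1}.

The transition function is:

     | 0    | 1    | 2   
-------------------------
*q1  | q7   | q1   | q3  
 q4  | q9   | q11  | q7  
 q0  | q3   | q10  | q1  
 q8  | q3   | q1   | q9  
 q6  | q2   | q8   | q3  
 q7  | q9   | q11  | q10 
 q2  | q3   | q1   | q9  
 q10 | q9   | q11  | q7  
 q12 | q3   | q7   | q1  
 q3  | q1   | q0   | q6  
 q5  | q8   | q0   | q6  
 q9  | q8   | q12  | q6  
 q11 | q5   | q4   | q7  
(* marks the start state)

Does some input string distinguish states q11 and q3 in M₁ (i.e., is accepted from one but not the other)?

Yes

All states are reachable from the start state.
Initial partition by acceptance: {q1} | {q0,q2,q3,q4,q5,q6,q7,q8,q9,q10,q11,q12}.
On input 0, block {q0,q2,q3,q4,q5,q6,q7,q8,q9,q10,q11,q12} splits into {q0,q2,q4,q5,q6,q7,q8,q9,q10,q11,q12} and {q3}.
Split {q0,q2,q4,q5,q6,q7,q8,q9,q10,q11,q12} by δ(·,0) → {q4,q5,q6,q7,q9,q10,q11} and {q0,q2,q8,q12}.
Split {q4,q5,q6,q7,q9,q10,q11} by δ(·,0) → {q4,q7,q10,q11} and {q5,q6,q9}.
On input 1, block {q0,q2,q8,q12} splits into {q0,q12} and {q2,q8}.
Split {q5,q6,q9} by δ(·,1) → {q5,q9} and {q6}.
No further refinement is possible. Final partition (7 blocks): {q1} | {q4,q7,q10,q11} | {q3} | {q0,q12} | {q5,q9} | {q2,q8} | {q6}.
q11 and q3 end up in different blocks, so they are distinguishable. For instance, the string '0' is accepted from only q3.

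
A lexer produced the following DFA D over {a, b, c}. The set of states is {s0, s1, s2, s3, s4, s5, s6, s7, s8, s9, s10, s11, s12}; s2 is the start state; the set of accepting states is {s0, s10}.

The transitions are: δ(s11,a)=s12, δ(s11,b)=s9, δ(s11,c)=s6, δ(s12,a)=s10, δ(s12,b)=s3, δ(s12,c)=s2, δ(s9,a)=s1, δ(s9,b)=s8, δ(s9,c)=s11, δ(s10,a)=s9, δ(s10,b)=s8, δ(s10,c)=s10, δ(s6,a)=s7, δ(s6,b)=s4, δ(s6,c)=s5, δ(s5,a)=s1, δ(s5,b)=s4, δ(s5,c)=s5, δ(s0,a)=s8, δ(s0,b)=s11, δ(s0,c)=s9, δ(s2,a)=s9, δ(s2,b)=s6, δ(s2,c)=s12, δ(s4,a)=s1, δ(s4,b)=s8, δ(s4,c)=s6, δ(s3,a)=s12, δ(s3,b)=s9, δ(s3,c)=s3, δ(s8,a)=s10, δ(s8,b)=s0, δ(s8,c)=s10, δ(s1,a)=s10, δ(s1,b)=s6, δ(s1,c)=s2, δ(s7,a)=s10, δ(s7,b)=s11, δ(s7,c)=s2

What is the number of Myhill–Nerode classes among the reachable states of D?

P0 = {s0,s10} | {s1,s2,s3,s4,s5,s6,s7,s8,s9,s11,s12}.
On input c, block {s0,s10} splits into {s0} and {s10}.
Split {s1,s2,s3,s4,s5,s6,s7,s8,s9,s11,s12} by δ(·,a) → {s2,s3,s4,s5,s6,s9,s11} and {s1,s7,s8,s12}.
Split {s2,s3,s4,s5,s6,s9,s11} by δ(·,a) → {s3,s4,s5,s6,s9,s11} and {s2}.
On input b, block {s3,s4,s5,s6,s9,s11} splits into {s3,s5,s6,s11} and {s4,s9}.
Split {s1,s7,s8,s12} by δ(·,b) → {s1,s7,s12} and {s8}.
No further refinement is possible. Final partition (7 blocks): {s0} | {s3,s5,s6,s11} | {s10} | {s1,s7,s12} | {s2} | {s4,s9} | {s8}.

7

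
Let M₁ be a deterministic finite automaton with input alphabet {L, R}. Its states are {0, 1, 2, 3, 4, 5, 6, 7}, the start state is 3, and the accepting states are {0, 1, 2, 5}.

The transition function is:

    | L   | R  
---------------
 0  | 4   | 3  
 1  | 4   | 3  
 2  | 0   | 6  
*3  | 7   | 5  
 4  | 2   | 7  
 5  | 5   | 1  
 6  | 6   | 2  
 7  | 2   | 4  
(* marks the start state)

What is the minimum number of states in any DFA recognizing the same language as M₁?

Start with accepting vs non-accepting: {0,1,2,5} | {3,4,6,7}.
Refine {0,1,2,5} on symbol L: members go to different blocks, giving {0,1} and {2,5}.
Split {3,4,6,7} by δ(·,L) → {3,6} and {4,7}.
On input L, block {3,6} splits into {3} and {6}.
On input L, block {2,5} splits into {2} and {5}.
Stable partition: {0,1} | {3} | {2} | {4,7} | {6} | {5} — 6 equivalence classes.

6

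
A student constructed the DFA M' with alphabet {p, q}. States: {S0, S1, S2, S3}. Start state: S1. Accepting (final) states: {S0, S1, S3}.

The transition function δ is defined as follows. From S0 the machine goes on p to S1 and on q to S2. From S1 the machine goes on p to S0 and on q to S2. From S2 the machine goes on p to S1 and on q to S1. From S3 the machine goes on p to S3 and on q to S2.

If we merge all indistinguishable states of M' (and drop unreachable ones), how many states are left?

States {S3} cannot be reached from the start state, so discard them.
Start with accepting vs non-accepting: {S0,S1} | {S2}.
No further refinement is possible. Final partition (2 blocks): {S0,S1} | {S2}.

2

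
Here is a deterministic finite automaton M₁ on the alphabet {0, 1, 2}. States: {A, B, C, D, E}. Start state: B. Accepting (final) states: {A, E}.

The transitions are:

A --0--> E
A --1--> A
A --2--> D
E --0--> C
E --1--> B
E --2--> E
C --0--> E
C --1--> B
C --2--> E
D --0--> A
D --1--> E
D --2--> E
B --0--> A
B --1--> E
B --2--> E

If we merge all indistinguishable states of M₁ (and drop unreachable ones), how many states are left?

4

Every state is reachable, so we keep all 5.
P0 = {A,E} | {B,C,D}.
Refine {A,E} on symbol 0: members go to different blocks, giving {A} and {E}.
Split {B,C,D} by δ(·,0) → {B,D} and {C}.
The partition is now stable with 4 blocks: {A} | {B,D} | {E} | {C}.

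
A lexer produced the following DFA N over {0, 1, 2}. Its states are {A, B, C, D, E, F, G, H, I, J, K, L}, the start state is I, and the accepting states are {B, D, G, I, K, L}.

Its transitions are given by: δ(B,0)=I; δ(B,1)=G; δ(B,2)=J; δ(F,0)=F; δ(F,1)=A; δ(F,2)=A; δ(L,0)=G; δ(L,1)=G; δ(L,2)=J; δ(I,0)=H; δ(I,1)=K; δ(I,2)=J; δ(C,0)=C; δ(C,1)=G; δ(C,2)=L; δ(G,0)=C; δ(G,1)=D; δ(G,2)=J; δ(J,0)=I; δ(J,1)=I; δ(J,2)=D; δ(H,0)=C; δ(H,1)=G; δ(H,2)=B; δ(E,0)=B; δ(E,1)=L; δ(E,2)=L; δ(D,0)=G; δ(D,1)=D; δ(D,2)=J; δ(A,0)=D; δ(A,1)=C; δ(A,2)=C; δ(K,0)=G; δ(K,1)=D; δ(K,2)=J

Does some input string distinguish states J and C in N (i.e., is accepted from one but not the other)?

Yes

First remove the unreachable states {A,E,F}; 9 states remain.
Initial partition by acceptance: {B,D,G,I,K,L} | {C,H,J}.
Refine {B,D,G,I,K,L} on symbol 0: members go to different blocks, giving {B,D,K,L} and {G,I}.
Refine {B,D,K,L} on symbol 1: members go to different blocks, giving {B,L} and {D,K}.
Split {C,H,J} by δ(·,0) → {C,H} and {J}.
No further refinement is possible. Final partition (5 blocks): {B,L} | {C,H} | {G,I} | {D,K} | {J}.
J and C end up in different blocks, so they are distinguishable. For instance, the string '0' is accepted from only J.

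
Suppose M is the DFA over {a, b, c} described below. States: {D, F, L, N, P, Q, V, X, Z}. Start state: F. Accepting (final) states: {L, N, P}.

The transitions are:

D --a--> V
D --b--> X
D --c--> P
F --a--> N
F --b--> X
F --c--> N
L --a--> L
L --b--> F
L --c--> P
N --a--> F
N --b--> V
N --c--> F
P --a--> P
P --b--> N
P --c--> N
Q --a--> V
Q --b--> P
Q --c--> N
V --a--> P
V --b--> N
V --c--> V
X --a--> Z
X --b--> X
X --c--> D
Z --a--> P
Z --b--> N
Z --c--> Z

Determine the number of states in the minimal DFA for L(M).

6

States {L,Q} cannot be reached from the start state, so discard them.
Initial partition by acceptance: {N,P} | {D,F,V,X,Z}.
On input a, block {N,P} splits into {N} and {P}.
Refine {D,F,V,X,Z} on symbol a: members go to different blocks, giving {D,X} and {V,Z} and {F}.
On input c, block {D,X} splits into {X} and {D}.
The partition is now stable with 6 blocks: {N} | {X} | {P} | {V,Z} | {F} | {D}.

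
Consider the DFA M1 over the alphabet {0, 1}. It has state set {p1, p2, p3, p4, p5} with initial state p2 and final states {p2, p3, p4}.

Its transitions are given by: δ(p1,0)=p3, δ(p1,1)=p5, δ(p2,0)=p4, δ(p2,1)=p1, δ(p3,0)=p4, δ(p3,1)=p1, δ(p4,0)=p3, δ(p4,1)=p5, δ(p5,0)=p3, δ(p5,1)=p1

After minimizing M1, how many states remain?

All states are reachable from the start state.
Initial partition by acceptance: {p2,p3,p4} | {p1,p5}.
The partition is now stable with 2 blocks: {p2,p3,p4} | {p1,p5}.

2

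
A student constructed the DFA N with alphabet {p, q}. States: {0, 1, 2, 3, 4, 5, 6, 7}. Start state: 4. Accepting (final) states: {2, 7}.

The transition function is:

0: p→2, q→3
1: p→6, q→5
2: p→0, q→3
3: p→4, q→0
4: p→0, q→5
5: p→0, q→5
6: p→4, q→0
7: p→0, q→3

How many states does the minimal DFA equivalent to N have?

4

Reachable states from the start: {0,2,3,4,5}. Unreachable: {1,6,7} — drop them.
Initial partition by acceptance: {2} | {0,3,4,5}.
Split {0,3,4,5} by δ(·,p) → {3,4,5} and {0}.
Refine {3,4,5} on symbol p: members go to different blocks, giving {4,5} and {3}.
Stable partition: {2} | {4,5} | {0} | {3} — 4 equivalence classes.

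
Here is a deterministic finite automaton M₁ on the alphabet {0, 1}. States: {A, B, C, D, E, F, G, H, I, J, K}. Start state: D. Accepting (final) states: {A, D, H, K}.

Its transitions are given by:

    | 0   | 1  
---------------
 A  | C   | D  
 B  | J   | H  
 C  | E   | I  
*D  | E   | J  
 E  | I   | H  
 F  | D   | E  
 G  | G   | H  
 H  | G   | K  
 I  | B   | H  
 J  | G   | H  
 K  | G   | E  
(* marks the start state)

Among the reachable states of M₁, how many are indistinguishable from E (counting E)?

First remove the unreachable states {A,C,F}; 8 states remain.
P0 = {D,H,K} | {B,E,G,I,J}.
Split {D,H,K} by δ(·,1) → {D,K} and {H}.
No further refinement is possible. Final partition (3 blocks): {D,K} | {B,E,G,I,J} | {H}.
State E belongs to the block {B,E,G,I,J}, which has 5 states.

5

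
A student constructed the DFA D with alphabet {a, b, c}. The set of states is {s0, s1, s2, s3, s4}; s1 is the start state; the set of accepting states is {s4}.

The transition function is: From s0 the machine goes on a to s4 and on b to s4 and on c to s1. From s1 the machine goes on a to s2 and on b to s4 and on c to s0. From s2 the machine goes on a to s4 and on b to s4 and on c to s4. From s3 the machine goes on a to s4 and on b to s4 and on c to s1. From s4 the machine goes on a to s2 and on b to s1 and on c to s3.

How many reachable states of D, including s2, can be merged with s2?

P0 = {s4} | {s0,s1,s2,s3}.
Split {s0,s1,s2,s3} by δ(·,a) → {s0,s2,s3} and {s1}.
Split {s0,s2,s3} by δ(·,c) → {s0,s3} and {s2}.
The partition is now stable with 4 blocks: {s4} | {s0,s3} | {s1} | {s2}.
State s2 belongs to the block {s2}, which has 1 states.

1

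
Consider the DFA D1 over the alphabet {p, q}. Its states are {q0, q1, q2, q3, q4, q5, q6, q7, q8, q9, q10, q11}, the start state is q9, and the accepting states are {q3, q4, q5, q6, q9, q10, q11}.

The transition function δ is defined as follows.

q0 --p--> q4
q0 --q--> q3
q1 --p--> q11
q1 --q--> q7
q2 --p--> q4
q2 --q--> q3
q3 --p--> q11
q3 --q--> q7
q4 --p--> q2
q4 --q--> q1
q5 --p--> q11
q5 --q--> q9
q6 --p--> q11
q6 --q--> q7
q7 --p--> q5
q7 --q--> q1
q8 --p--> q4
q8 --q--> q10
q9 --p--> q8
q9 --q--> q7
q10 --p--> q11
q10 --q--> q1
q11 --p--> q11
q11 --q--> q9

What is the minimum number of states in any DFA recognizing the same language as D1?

5

First remove the unreachable states {q0,q6}; 10 states remain.
P0 = {q3,q4,q5,q9,q10,q11} | {q1,q2,q7,q8}.
Split {q3,q4,q5,q9,q10,q11} by δ(·,p) → {q3,q5,q10,q11} and {q4,q9}.
On input q, block {q3,q5,q10,q11} splits into {q3,q10} and {q5,q11}.
Split {q1,q2,q7,q8} by δ(·,p) → {q1,q7} and {q2,q8}.
Stable partition: {q3,q10} | {q1,q7} | {q4,q9} | {q5,q11} | {q2,q8} — 5 equivalence classes.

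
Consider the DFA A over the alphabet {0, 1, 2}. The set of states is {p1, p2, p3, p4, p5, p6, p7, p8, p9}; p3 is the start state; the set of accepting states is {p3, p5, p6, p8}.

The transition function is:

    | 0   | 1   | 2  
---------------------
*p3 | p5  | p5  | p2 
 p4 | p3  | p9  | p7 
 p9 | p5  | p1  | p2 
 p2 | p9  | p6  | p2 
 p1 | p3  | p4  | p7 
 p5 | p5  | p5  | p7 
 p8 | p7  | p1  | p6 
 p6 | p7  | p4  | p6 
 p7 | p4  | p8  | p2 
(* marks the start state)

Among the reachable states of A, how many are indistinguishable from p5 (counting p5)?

All states are reachable from the start state.
Start with accepting vs non-accepting: {p3,p5,p6,p8} | {p1,p2,p4,p7,p9}.
Refine {p3,p5,p6,p8} on symbol 0: members go to different blocks, giving {p3,p5} and {p6,p8}.
Split {p1,p2,p4,p7,p9} by δ(·,0) → {p1,p4,p9} and {p2,p7}.
The partition is now stable with 4 blocks: {p3,p5} | {p1,p4,p9} | {p6,p8} | {p2,p7}.
State p5 belongs to the block {p3,p5}, which has 2 states.

2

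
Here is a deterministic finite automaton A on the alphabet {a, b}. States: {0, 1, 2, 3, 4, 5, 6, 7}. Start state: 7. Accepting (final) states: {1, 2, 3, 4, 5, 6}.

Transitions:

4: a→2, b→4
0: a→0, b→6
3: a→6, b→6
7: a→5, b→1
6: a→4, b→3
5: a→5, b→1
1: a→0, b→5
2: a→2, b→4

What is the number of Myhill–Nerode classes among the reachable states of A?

5

Start with accepting vs non-accepting: {1,2,3,4,5,6} | {0,7}.
Refine {1,2,3,4,5,6} on symbol a: members go to different blocks, giving {2,3,4,5,6} and {1}.
Split {2,3,4,5,6} by δ(·,b) → {2,3,4,6} and {5}.
On input a, block {0,7} splits into {0} and {7}.
No further refinement is possible. Final partition (5 blocks): {2,3,4,6} | {0} | {1} | {5} | {7}.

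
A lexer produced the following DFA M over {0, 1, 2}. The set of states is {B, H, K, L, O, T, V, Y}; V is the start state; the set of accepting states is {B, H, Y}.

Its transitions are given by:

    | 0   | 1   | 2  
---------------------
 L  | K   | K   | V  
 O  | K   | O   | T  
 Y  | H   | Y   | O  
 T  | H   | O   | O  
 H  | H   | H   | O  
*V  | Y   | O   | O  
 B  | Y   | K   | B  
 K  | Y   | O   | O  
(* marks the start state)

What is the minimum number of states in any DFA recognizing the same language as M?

3

States {B,L} cannot be reached from the start state, so discard them.
P0 = {H,Y} | {K,O,T,V}.
Split {K,O,T,V} by δ(·,0) → {K,T,V} and {O}.
Stable partition: {H,Y} | {K,T,V} | {O} — 3 equivalence classes.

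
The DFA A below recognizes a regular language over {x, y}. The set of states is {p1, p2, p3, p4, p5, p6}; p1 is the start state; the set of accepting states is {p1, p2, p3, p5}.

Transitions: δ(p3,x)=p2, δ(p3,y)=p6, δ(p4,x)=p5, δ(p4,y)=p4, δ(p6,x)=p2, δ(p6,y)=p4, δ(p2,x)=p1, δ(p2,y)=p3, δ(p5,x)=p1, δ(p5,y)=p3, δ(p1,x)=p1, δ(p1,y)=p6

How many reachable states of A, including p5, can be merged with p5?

2

Every state is reachable, so we keep all 6.
P0 = {p1,p2,p3,p5} | {p4,p6}.
On input y, block {p1,p2,p3,p5} splits into {p1,p3} and {p2,p5}.
Split {p1,p3} by δ(·,x) → {p1} and {p3}.
Stable partition: {p1} | {p4,p6} | {p2,p5} | {p3} — 4 equivalence classes.
The equivalence class containing p5 is {p2,p5}, of size 2.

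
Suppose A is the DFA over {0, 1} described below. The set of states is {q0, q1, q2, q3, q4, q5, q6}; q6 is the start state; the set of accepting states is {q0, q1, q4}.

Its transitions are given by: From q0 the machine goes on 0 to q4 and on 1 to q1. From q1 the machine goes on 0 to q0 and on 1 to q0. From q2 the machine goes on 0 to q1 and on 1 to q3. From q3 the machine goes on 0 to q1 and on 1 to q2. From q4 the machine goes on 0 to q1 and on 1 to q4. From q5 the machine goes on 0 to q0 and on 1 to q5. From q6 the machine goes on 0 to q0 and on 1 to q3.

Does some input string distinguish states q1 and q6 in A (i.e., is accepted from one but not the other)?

Yes

States {q5} cannot be reached from the start state, so discard them.
P0 = {q0,q1,q4} | {q2,q3,q6}.
No further refinement is possible. Final partition (2 blocks): {q0,q1,q4} | {q2,q3,q6}.
q1 and q6 end up in different blocks, so they are distinguishable. For instance, the string 'ε' is accepted from only q1.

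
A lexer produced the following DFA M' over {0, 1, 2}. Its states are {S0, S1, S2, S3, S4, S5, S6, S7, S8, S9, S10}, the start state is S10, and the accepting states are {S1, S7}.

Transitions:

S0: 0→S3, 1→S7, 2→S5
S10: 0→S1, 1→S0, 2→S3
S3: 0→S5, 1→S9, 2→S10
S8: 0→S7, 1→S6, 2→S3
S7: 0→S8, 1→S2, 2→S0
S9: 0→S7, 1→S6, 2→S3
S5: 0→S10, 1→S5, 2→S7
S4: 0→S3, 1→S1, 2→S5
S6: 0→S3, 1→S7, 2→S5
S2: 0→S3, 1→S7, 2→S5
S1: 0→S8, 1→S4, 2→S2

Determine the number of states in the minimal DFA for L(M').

5

Every state is reachable, so we keep all 11.
Initial partition by acceptance: {S1,S7} | {S0,S2,S3,S4,S5,S6,S8,S9,S10}.
Split {S0,S2,S3,S4,S5,S6,S8,S9,S10} by δ(·,0) → {S0,S2,S3,S4,S5,S6} and {S8,S9,S10}.
Refine {S0,S2,S3,S4,S5,S6} on symbol 0: members go to different blocks, giving {S0,S2,S3,S4,S6} and {S5}.
Refine {S0,S2,S3,S4,S6} on symbol 0: members go to different blocks, giving {S0,S2,S4,S6} and {S3}.
No further refinement is possible. Final partition (5 blocks): {S1,S7} | {S0,S2,S4,S6} | {S8,S9,S10} | {S5} | {S3}.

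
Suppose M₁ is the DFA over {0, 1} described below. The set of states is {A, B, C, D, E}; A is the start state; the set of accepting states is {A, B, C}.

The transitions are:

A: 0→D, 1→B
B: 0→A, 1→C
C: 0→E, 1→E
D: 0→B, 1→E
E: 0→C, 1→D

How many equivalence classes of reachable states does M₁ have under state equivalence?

5

All states are reachable from the start state.
Initial partition by acceptance: {A,B,C} | {D,E}.
Split {A,B,C} by δ(·,0) → {A,C} and {B}.
On input 1, block {A,C} splits into {A} and {C}.
Split {D,E} by δ(·,0) → {D} and {E}.
No further refinement is possible. Final partition (5 blocks): {A} | {D} | {B} | {C} | {E}.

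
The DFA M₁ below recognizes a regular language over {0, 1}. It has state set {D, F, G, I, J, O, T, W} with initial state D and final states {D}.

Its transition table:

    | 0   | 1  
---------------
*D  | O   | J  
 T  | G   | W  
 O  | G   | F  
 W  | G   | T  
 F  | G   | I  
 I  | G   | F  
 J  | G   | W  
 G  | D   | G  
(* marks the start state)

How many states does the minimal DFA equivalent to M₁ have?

All states are reachable from the start state.
Start with accepting vs non-accepting: {D} | {F,G,I,J,O,T,W}.
On input 0, block {F,G,I,J,O,T,W} splits into {F,I,J,O,T,W} and {G}.
The partition is now stable with 3 blocks: {D} | {F,I,J,O,T,W} | {G}.

3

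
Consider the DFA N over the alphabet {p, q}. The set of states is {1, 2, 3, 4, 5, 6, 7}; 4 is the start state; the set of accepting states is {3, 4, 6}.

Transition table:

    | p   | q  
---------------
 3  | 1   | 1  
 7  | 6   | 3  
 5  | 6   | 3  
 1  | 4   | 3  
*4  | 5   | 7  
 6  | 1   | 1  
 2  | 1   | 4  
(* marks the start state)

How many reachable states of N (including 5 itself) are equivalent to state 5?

3

Reachable states from the start: {1,3,4,5,6,7}. Unreachable: {2} — drop them.
Initial partition by acceptance: {3,4,6} | {1,5,7}.
No further refinement is possible. Final partition (2 blocks): {3,4,6} | {1,5,7}.
The equivalence class containing 5 is {1,5,7}, of size 3.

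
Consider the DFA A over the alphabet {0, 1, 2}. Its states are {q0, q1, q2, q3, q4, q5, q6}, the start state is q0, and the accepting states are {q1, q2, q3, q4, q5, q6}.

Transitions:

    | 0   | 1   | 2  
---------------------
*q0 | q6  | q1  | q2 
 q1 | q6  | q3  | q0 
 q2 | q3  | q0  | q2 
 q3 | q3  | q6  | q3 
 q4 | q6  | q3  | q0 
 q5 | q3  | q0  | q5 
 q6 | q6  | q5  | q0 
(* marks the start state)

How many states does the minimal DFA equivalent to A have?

5

Reachable states from the start: {q0,q1,q2,q3,q5,q6}. Unreachable: {q4} — drop them.
Initial partition by acceptance: {q1,q2,q3,q5,q6} | {q0}.
Refine {q1,q2,q3,q5,q6} on symbol 1: members go to different blocks, giving {q1,q3,q6} and {q2,q5}.
On input 1, block {q1,q3,q6} splits into {q1,q3} and {q6}.
Refine {q1,q3} on symbol 0: members go to different blocks, giving {q1} and {q3}.
No further refinement is possible. Final partition (5 blocks): {q1} | {q0} | {q2,q5} | {q6} | {q3}.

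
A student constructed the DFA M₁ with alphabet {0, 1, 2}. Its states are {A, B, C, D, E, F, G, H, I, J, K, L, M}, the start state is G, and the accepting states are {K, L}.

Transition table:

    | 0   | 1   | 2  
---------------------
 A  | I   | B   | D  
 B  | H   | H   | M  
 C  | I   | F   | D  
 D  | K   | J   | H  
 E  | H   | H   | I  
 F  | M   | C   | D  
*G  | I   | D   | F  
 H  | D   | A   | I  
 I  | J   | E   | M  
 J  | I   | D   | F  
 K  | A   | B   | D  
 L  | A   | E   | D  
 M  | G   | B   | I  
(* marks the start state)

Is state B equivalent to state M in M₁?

First remove the unreachable states {L}; 12 states remain.
Initial partition by acceptance: {K} | {A,B,C,D,E,F,G,H,I,J,M}.
On input 0, block {A,B,C,D,E,F,G,H,I,J,M} splits into {A,B,C,E,F,G,H,I,J,M} and {D}.
Split {A,B,C,E,F,G,H,I,J,M} by δ(·,0) → {A,B,C,E,F,G,I,J,M} and {H}.
Refine {A,B,C,E,F,G,I,J,M} on symbol 0: members go to different blocks, giving {A,C,F,G,I,J,M} and {B,E}.
Refine {A,C,F,G,I,J,M} on symbol 1: members go to different blocks, giving {A,I,M} and {C,F} and {G,J}.
On input 0, block {A,I,M} splits into {I,M} and {A}.
The partition is now stable with 8 blocks: {K} | {I,M} | {D} | {H} | {B,E} | {C,F} | {G,J} | {A}.
B and M end up in different blocks, so they are distinguishable. For instance, the string '000' is accepted from only B.

No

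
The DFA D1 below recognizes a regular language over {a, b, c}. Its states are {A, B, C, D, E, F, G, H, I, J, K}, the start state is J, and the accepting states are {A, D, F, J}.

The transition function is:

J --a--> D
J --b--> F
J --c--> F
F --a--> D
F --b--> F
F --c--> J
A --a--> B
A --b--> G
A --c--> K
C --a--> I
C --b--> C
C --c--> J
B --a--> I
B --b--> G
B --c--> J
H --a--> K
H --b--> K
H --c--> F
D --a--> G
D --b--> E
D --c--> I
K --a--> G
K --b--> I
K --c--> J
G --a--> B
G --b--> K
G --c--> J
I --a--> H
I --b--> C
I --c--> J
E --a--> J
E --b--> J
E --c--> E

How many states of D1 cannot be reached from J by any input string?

1

No path from J leads to A; the other 10 states are all reachable.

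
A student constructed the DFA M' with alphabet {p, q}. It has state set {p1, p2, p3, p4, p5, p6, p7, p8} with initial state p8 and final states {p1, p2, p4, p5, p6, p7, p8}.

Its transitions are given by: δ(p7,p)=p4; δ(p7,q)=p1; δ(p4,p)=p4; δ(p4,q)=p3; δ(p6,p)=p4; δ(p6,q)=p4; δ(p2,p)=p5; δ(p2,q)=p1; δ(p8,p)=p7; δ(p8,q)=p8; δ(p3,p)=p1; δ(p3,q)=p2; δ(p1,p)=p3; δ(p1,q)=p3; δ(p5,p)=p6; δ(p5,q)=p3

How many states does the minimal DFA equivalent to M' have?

8

Start with accepting vs non-accepting: {p1,p2,p4,p5,p6,p7,p8} | {p3}.
Refine {p1,p2,p4,p5,p6,p7,p8} on symbol p: members go to different blocks, giving {p2,p4,p5,p6,p7,p8} and {p1}.
Split {p2,p4,p5,p6,p7,p8} by δ(·,q) → {p2,p7} and {p4,p5} and {p6,p8}.
On input p, block {p4,p5} splits into {p4} and {p5}.
On input p, block {p2,p7} splits into {p2} and {p7}.
Split {p6,p8} by δ(·,p) → {p6} and {p8}.
Stable partition: {p2} | {p3} | {p1} | {p4} | {p6} | {p5} | {p7} | {p8} — 8 equivalence classes.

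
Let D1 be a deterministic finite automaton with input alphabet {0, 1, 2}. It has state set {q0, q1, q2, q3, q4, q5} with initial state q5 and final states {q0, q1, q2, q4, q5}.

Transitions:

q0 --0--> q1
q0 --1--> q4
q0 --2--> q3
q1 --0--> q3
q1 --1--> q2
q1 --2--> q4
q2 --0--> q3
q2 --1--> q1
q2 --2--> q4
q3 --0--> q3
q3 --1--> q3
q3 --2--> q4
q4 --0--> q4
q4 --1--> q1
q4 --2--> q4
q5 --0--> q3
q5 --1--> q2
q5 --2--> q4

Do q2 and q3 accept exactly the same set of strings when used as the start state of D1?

Reachable states from the start: {q1,q2,q3,q4,q5}. Unreachable: {q0} — drop them.
P0 = {q1,q2,q4,q5} | {q3}.
Split {q1,q2,q4,q5} by δ(·,0) → {q1,q2,q5} and {q4}.
No further refinement is possible. Final partition (3 blocks): {q1,q2,q5} | {q3} | {q4}.
q2 and q3 end up in different blocks, so they are distinguishable. For instance, the string 'ε' is accepted from only q2.

No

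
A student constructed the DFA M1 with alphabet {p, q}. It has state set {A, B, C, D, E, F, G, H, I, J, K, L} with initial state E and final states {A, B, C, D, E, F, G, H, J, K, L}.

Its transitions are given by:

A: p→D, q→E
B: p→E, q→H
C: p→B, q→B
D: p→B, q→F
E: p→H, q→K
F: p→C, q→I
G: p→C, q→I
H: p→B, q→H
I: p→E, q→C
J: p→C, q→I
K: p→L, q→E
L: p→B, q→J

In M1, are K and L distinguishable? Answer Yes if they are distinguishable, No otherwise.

Yes

Reachable states from the start: {B,C,E,H,I,J,K,L}. Unreachable: {A,D,F,G} — drop them.
Start with accepting vs non-accepting: {B,C,E,H,J,K,L} | {I}.
Split {B,C,E,H,J,K,L} by δ(·,q) → {B,C,E,H,K,L} and {J}.
Split {B,C,E,H,K,L} by δ(·,q) → {B,C,E,H,K} and {L}.
On input p, block {B,C,E,H,K} splits into {B,C,E,H} and {K}.
On input q, block {B,C,E,H} splits into {B,C,H} and {E}.
Refine {B,C,H} on symbol p: members go to different blocks, giving {C,H} and {B}.
On input q, block {C,H} splits into {C} and {H}.
The partition is now stable with 8 blocks: {C} | {I} | {J} | {L} | {K} | {E} | {B} | {H}.
K and L end up in different blocks, so they are distinguishable. For instance, the string 'qq' is accepted from only K.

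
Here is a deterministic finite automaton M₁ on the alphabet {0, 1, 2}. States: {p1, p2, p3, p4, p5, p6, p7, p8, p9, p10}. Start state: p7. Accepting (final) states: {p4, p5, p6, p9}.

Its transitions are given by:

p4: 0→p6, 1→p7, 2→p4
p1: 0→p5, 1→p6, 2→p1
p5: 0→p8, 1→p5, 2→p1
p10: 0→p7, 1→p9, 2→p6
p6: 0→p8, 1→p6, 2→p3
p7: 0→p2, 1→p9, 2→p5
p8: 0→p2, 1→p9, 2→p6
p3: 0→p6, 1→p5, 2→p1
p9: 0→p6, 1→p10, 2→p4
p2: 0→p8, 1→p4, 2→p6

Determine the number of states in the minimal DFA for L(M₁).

All states are reachable from the start state.
Initial partition by acceptance: {p4,p5,p6,p9} | {p1,p2,p3,p7,p8,p10}.
On input 0, block {p4,p5,p6,p9} splits into {p4,p9} and {p5,p6}.
On input 0, block {p1,p2,p3,p7,p8,p10} splits into {p2,p7,p8,p10} and {p1,p3}.
The partition is now stable with 4 blocks: {p4,p9} | {p2,p7,p8,p10} | {p5,p6} | {p1,p3}.

4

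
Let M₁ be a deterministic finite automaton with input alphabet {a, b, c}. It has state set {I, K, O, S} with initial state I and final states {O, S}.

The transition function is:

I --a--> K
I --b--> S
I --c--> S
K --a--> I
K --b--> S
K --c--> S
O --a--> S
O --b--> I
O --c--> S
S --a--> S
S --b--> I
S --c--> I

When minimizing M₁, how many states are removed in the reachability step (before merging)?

No path from I leads to O; the other 3 states are all reachable.

1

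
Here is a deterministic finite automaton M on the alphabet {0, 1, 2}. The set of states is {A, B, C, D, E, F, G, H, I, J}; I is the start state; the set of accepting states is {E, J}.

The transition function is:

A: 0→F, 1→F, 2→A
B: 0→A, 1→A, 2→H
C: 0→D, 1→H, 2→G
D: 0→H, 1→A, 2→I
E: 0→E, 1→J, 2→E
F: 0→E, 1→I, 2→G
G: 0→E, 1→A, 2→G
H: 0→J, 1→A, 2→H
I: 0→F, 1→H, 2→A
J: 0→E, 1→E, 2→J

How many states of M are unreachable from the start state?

3

No path from I leads to B, C, D; the other 7 states are all reachable.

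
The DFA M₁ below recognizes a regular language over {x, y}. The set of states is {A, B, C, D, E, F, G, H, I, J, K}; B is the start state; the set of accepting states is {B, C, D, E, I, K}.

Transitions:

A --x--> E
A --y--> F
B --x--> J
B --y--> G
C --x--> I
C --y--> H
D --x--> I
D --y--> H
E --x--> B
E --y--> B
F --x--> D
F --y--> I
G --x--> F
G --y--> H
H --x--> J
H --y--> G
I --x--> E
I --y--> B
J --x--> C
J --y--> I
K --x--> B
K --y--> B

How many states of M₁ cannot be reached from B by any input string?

No path from B leads to A, K; the other 9 states are all reachable.

2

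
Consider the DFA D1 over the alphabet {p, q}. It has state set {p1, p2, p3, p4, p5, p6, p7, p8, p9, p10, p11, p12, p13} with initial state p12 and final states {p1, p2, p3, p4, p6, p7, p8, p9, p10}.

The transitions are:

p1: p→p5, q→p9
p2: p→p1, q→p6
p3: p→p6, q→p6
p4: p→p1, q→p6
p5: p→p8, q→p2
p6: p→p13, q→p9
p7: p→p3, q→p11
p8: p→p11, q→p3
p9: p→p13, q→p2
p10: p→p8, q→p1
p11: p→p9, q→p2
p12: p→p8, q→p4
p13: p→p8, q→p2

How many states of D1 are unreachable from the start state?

Starting at p12 and following transitions, the reachable set is {p1, p2, p3, p4, p5, p6, p8, p9, p11, p12, p13}. That leaves p7, p10 unreachable — 2 in total.

2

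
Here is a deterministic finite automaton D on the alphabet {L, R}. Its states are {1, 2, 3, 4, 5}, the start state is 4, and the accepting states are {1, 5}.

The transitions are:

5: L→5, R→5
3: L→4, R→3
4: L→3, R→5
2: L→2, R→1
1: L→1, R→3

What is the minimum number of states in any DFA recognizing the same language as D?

States {1,2} cannot be reached from the start state, so discard them.
Start with accepting vs non-accepting: {5} | {3,4}.
Split {3,4} by δ(·,R) → {3} and {4}.
The partition is now stable with 3 blocks: {5} | {3} | {4}.

3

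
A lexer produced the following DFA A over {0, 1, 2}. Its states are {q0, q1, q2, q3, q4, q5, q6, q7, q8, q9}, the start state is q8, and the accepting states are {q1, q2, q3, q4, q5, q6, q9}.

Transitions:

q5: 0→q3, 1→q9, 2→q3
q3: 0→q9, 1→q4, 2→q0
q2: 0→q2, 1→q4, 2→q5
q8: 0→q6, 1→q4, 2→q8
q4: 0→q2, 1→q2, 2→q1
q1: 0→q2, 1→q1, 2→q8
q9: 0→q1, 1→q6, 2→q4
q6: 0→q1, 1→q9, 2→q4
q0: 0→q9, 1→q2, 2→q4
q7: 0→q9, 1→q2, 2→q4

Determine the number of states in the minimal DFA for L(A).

First remove the unreachable states {q7}; 9 states remain.
P0 = {q1,q2,q3,q4,q5,q6,q9} | {q0,q8}.
On input 2, block {q1,q2,q3,q4,q5,q6,q9} splits into {q2,q4,q5,q6,q9} and {q1,q3}.
Split {q2,q4,q5,q6,q9} by δ(·,0) → {q5,q6,q9} and {q2,q4}.
Split {q5,q6,q9} by δ(·,2) → {q6,q9} and {q5}.
Refine {q0,q8} on symbol 2: members go to different blocks, giving {q0} and {q8}.
Split {q1,q3} by δ(·,0) → {q1} and {q3}.
On input 2, block {q2,q4} splits into {q2} and {q4}.
No further refinement is possible. Final partition (8 blocks): {q6,q9} | {q0} | {q1} | {q2} | {q5} | {q8} | {q3} | {q4}.

8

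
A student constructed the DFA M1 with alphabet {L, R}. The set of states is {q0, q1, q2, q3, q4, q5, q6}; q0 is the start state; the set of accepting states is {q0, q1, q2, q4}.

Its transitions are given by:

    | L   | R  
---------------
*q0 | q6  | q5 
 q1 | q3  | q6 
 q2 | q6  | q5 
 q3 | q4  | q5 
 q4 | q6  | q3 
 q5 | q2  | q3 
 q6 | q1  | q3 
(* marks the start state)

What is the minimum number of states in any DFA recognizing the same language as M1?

2

Every state is reachable, so we keep all 7.
Initial partition by acceptance: {q0,q1,q2,q4} | {q3,q5,q6}.
No further refinement is possible. Final partition (2 blocks): {q0,q1,q2,q4} | {q3,q5,q6}.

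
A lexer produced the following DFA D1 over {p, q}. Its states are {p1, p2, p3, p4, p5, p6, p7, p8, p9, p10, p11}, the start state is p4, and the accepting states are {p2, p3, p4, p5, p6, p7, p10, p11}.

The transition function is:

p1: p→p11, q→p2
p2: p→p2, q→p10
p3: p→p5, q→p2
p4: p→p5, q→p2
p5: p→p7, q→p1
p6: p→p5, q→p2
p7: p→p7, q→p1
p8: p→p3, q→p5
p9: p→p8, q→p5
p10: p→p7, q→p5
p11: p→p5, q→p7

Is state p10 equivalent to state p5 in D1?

First remove the unreachable states {p3,p6,p8,p9}; 7 states remain.
Initial partition by acceptance: {p2,p4,p5,p7,p10,p11} | {p1}.
Refine {p2,p4,p5,p7,p10,p11} on symbol q: members go to different blocks, giving {p2,p4,p10,p11} and {p5,p7}.
Split {p2,p4,p10,p11} by δ(·,p) → {p4,p10,p11} and {p2}.
On input q, block {p4,p10,p11} splits into {p10,p11} and {p4}.
The partition is now stable with 5 blocks: {p10,p11} | {p1} | {p5,p7} | {p2} | {p4}.
p10 and p5 end up in different blocks, so they are distinguishable. For instance, the string 'q' is accepted from only p10.

No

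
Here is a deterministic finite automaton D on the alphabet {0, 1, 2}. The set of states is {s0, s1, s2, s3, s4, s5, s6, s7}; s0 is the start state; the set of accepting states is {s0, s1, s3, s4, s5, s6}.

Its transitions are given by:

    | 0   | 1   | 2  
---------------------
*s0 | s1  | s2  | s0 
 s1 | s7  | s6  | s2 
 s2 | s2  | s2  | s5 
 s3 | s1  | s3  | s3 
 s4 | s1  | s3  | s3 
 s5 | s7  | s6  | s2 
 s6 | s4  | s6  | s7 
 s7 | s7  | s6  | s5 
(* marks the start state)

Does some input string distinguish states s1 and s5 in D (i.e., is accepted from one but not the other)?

All states are reachable from the start state.
Start with accepting vs non-accepting: {s0,s1,s3,s4,s5,s6} | {s2,s7}.
Refine {s0,s1,s3,s4,s5,s6} on symbol 0: members go to different blocks, giving {s0,s3,s4,s6} and {s1,s5}.
Refine {s0,s3,s4,s6} on symbol 0: members go to different blocks, giving {s0,s3,s4} and {s6}.
Split {s0,s3,s4} by δ(·,1) → {s3,s4} and {s0}.
Split {s2,s7} by δ(·,1) → {s2} and {s7}.
No further refinement is possible. Final partition (6 blocks): {s3,s4} | {s2} | {s1,s5} | {s6} | {s0} | {s7}.
s1 and s5 lie in the same block of the stable partition, so they are equivalent — no string distinguishes them.

No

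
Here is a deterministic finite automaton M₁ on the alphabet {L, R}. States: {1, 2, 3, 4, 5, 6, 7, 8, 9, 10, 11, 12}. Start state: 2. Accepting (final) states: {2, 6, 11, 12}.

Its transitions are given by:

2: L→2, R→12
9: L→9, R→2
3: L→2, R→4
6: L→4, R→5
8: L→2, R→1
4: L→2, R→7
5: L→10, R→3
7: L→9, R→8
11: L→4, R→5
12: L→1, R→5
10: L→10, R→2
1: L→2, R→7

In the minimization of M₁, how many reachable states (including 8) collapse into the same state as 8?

First remove the unreachable states {6,11}; 10 states remain.
Start with accepting vs non-accepting: {2,12} | {1,3,4,5,7,8,9,10}.
Split {2,12} by δ(·,L) → {2} and {12}.
Split {1,3,4,5,7,8,9,10} by δ(·,L) → {1,3,4,8} and {5,7,9,10}.
Refine {1,3,4,8} on symbol R: members go to different blocks, giving {1,4} and {3,8}.
Refine {5,7,9,10} on symbol R: members go to different blocks, giving {5,7} and {9,10}.
Stable partition: {2} | {1,4} | {12} | {5,7} | {3,8} | {9,10} — 6 equivalence classes.
State 8 belongs to the block {3,8}, which has 2 states.

2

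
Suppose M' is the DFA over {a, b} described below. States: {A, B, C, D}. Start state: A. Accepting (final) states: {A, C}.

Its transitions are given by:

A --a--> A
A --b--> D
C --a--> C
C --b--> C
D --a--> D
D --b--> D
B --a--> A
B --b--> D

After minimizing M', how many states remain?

2

First remove the unreachable states {B,C}; 2 states remain.
P0 = {A} | {D}.
No further refinement is possible. Final partition (2 blocks): {A} | {D}.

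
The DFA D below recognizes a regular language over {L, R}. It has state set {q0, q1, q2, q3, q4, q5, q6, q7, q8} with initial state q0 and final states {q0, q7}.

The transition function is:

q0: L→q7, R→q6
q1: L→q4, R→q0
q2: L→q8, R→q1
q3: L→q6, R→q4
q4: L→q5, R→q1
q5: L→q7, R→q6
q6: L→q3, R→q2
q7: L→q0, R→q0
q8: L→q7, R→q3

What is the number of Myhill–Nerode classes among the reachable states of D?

All states are reachable from the start state.
Start with accepting vs non-accepting: {q0,q7} | {q1,q2,q3,q4,q5,q6,q8}.
Split {q0,q7} by δ(·,R) → {q0} and {q7}.
Refine {q1,q2,q3,q4,q5,q6,q8} on symbol L: members go to different blocks, giving {q1,q2,q3,q4,q6} and {q5,q8}.
Split {q1,q2,q3,q4,q6} by δ(·,L) → {q1,q3,q6} and {q2,q4}.
Refine {q1,q3,q6} on symbol L: members go to different blocks, giving {q3,q6} and {q1}.
No further refinement is possible. Final partition (6 blocks): {q0} | {q3,q6} | {q7} | {q5,q8} | {q2,q4} | {q1}.

6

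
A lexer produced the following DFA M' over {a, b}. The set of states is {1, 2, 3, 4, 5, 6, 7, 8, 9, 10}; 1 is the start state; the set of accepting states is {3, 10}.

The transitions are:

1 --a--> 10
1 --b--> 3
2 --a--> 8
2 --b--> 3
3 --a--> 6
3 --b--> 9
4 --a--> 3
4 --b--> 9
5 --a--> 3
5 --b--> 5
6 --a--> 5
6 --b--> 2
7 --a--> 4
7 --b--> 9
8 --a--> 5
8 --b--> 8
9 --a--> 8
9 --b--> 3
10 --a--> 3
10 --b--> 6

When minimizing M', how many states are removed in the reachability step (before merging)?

No path from 1 leads to 4, 7; the other 8 states are all reachable.

2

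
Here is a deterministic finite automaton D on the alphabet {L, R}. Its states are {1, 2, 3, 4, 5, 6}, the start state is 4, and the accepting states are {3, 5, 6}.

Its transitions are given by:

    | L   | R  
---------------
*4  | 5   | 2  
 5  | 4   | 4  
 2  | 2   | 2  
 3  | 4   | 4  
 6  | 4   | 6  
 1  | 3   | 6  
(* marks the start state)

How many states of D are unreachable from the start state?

3

BFS from 4 reaches {2, 4, 5}; the 3 state(s) 1, 3, 6 are never visited.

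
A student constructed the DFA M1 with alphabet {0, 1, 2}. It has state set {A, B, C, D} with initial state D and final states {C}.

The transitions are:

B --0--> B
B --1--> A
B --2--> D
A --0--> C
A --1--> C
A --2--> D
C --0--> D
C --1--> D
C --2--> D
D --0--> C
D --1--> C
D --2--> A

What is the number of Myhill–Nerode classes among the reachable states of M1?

States {B} cannot be reached from the start state, so discard them.
P0 = {C} | {A,D}.
No further refinement is possible. Final partition (2 blocks): {C} | {A,D}.

2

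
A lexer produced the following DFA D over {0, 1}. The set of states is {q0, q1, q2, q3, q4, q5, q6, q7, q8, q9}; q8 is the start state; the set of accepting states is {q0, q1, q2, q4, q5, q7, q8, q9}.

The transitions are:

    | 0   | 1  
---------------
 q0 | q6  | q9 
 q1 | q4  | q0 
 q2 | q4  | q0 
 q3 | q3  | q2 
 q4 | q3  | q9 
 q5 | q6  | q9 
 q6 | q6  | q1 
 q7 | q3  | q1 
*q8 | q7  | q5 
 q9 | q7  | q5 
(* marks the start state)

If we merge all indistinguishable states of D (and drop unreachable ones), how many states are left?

3

All states are reachable from the start state.
Start with accepting vs non-accepting: {q0,q1,q2,q4,q5,q7,q8,q9} | {q3,q6}.
On input 0, block {q0,q1,q2,q4,q5,q7,q8,q9} splits into {q0,q4,q5,q7} and {q1,q2,q8,q9}.
Stable partition: {q0,q4,q5,q7} | {q3,q6} | {q1,q2,q8,q9} — 3 equivalence classes.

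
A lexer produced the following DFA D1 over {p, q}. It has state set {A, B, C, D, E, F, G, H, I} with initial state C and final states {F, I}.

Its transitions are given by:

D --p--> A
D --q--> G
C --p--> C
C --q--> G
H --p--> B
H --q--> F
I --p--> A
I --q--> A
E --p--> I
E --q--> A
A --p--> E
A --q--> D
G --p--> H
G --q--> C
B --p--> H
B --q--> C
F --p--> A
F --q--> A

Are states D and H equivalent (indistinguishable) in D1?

No

P0 = {F,I} | {A,B,C,D,E,G,H}.
Refine {A,B,C,D,E,G,H} on symbol p: members go to different blocks, giving {A,B,C,D,G,H} and {E}.
Refine {A,B,C,D,G,H} on symbol p: members go to different blocks, giving {B,C,D,G,H} and {A}.
Refine {B,C,D,G,H} on symbol p: members go to different blocks, giving {B,C,G,H} and {D}.
On input q, block {B,C,G,H} splits into {B,C,G} and {H}.
On input p, block {B,C,G} splits into {B,G} and {C}.
Stable partition: {F,I} | {B,G} | {E} | {A} | {D} | {H} | {C} — 7 equivalence classes.
D and H end up in different blocks, so they are distinguishable. For instance, the string 'q' is accepted from only H.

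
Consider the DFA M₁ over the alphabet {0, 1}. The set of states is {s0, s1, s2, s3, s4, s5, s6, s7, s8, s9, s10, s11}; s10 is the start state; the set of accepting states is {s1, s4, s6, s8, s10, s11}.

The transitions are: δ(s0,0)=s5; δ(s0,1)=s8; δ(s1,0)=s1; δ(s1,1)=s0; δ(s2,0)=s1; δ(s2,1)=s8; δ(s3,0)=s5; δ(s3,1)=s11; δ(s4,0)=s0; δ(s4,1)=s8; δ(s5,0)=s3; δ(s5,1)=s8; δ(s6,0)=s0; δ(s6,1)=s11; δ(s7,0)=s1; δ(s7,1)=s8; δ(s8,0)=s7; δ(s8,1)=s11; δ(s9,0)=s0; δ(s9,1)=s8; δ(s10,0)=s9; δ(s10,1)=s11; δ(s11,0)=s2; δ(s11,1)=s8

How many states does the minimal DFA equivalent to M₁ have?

5

Reachable states from the start: {s0,s1,s2,s3,s5,s7,s8,s9,s10,s11}. Unreachable: {s4,s6} — drop them.
Start with accepting vs non-accepting: {s1,s8,s10,s11} | {s0,s2,s3,s5,s7,s9}.
On input 0, block {s1,s8,s10,s11} splits into {s8,s10,s11} and {s1}.
Split {s0,s2,s3,s5,s7,s9} by δ(·,0) → {s0,s3,s5,s9} and {s2,s7}.
Refine {s8,s10,s11} on symbol 0: members go to different blocks, giving {s8,s11} and {s10}.
No further refinement is possible. Final partition (5 blocks): {s8,s11} | {s0,s3,s5,s9} | {s1} | {s2,s7} | {s10}.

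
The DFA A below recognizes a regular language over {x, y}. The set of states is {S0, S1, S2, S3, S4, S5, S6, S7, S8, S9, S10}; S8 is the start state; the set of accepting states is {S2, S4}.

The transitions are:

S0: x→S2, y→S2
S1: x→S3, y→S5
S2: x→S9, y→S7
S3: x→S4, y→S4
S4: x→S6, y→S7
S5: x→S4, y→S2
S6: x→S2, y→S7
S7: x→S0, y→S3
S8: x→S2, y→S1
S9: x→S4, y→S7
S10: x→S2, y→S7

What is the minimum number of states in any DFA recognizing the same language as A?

First remove the unreachable states {S10}; 10 states remain.
Initial partition by acceptance: {S2,S4} | {S0,S1,S3,S5,S6,S7,S8,S9}.
On input x, block {S0,S1,S3,S5,S6,S7,S8,S9} splits into {S0,S3,S5,S6,S8,S9} and {S1,S7}.
On input y, block {S0,S3,S5,S6,S8,S9} splits into {S0,S3,S5} and {S6,S8,S9}.
The partition is now stable with 4 blocks: {S2,S4} | {S0,S3,S5} | {S1,S7} | {S6,S8,S9}.

4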